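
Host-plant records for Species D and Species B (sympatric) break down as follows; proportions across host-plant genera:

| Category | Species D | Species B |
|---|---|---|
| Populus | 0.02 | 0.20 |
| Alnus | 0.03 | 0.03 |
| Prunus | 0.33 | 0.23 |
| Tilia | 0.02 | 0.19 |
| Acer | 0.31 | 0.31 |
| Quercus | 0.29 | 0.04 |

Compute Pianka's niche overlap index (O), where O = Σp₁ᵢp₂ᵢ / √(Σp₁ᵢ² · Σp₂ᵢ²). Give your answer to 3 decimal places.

Σ p₁ᵢp₂ᵢ = 0.0040 + 0.0009 + 0.0759 + 0.0038 + 0.0961 + 0.0116 = 0.1923
Σp_1ᵢ² = 0.02² + 0.03² + 0.33² + 0.02² + 0.31² + 0.29² = 0.0004 + 0.0009 + 0.1089 + 0.0004 + 0.0961 + 0.0841 = 0.2908
Σp_2ᵢ² = 0.20² + 0.03² + 0.23² + 0.19² + 0.31² + 0.04² = 0.0400 + 0.0009 + 0.0529 + 0.0361 + 0.0961 + 0.0016 = 0.2276
O = 0.1923 / √(0.2908 × 0.2276) = 0.1923 / 0.257267 = 0.74747

0.747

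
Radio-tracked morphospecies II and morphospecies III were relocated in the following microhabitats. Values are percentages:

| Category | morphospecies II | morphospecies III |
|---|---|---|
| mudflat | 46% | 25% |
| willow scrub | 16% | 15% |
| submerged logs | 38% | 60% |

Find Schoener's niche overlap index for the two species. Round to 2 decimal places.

0.78

Convert percentages to proportions (divide by 100).
Σ|p₁ᵢ − p₂ᵢ| = 0.21 + 0.01 + 0.22 = 0.44
D = 1 − ½ × 0.44 = 1 − 0.220 = 0.7800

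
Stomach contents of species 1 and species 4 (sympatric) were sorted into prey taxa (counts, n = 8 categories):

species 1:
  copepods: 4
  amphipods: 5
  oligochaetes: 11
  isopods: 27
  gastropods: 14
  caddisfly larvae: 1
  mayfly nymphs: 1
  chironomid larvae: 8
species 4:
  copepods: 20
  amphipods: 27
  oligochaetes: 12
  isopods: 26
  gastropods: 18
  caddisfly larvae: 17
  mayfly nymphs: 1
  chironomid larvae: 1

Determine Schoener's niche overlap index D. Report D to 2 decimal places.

0.62

Proportions for species 1 (n=71): 4/71=0.0563, 5/71=0.0704, 11/71=0.1549, 27/71=0.3803, 14/71=0.1972, 1/71=0.0141, 1/71=0.0141, 8/71=0.1127
Proportions for species 4 (n=122): 20/122=0.1639, 27/122=0.2213, 12/122=0.0984, 26/122=0.2131, 18/122=0.1475, 17/122=0.1393, 1/122=0.0082, 1/122=0.0082
Σ|p₁ᵢ − p₂ᵢ| = 0.1076 + 0.1509 + 0.0565 + 0.1672 + 0.0497 + 0.1252 + 0.0059 + 0.1045 = 0.7675
D = 1 − ½ × 0.7675 = 1 − 0.38375 = 0.61625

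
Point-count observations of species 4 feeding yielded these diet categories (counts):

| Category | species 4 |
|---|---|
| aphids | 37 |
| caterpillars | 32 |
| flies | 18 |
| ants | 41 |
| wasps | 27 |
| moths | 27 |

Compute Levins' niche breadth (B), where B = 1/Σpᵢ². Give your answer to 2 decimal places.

Proportions for species 4 (n=182): 37/182=0.2033, 32/182=0.1758, 18/182=0.0989, 41/182=0.2253, 27/182=0.1484, 27/182=0.1484
Σpᵢ² = 0.2033² + 0.1758² + 0.0989² + 0.2253² + 0.1484² + 0.1484² = 0.041331 + 0.030906 + 0.009781 + 0.050760 + 0.022023 + 0.022023 = 0.176824
B = 1 / 0.176824 = 5.6553

5.66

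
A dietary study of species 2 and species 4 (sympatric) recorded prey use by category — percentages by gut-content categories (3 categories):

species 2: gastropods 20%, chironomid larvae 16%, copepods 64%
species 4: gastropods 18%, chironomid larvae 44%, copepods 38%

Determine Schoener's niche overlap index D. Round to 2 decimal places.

Convert percentages to proportions (divide by 100).
Σ|p₁ᵢ − p₂ᵢ| = 0.02 + 0.28 + 0.26 = 0.56
D = 1 − ½ × 0.56 = 1 − 0.280 = 0.7200

0.72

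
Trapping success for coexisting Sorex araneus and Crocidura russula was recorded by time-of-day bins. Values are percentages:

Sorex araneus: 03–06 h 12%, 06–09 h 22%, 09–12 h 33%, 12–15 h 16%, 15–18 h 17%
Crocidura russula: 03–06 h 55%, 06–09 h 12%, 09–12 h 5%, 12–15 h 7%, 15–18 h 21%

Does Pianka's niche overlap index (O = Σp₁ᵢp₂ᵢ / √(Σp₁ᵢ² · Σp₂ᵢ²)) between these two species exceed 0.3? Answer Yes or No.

Yes

Convert percentages to proportions (divide by 100).
Σ p₁ᵢp₂ᵢ = 0.0660 + 0.0264 + 0.0165 + 0.0112 + 0.0357 = 0.1558
Σp_1ᵢ² = 0.12² + 0.22² + 0.33² + 0.16² + 0.17² = 0.0144 + 0.0484 + 0.1089 + 0.0256 + 0.0289 = 0.2262
Σp_2ᵢ² = 0.55² + 0.12² + 0.05² + 0.07² + 0.21² = 0.3025 + 0.0144 + 0.0025 + 0.0049 + 0.0441 = 0.3684
O = 0.1558 / √(0.2262 × 0.3684) = 0.1558 / 0.28867 = 0.5397
O = 0.5397 > 0.3 → Yes.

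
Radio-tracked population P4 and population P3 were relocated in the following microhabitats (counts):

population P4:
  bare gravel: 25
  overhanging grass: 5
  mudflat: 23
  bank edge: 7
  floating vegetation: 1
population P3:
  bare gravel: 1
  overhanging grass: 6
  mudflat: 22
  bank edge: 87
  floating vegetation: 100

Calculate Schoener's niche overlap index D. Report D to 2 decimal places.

Proportions for population P4 (n=61): 25/61=0.4098, 5/61=0.0820, 23/61=0.3770, 7/61=0.1148, 1/61=0.0164
Proportions for population P3 (n=216): 1/216=0.0046, 6/216=0.0278, 22/216=0.1019, 87/216=0.4028, 100/216=0.4630
Σ|p₁ᵢ − p₂ᵢ| = 0.4052 + 0.0542 + 0.2751 + 0.2880 + 0.4466 = 1.4691
D = 1 − ½ × 1.4691 = 1 − 0.73455 = 0.26545

0.27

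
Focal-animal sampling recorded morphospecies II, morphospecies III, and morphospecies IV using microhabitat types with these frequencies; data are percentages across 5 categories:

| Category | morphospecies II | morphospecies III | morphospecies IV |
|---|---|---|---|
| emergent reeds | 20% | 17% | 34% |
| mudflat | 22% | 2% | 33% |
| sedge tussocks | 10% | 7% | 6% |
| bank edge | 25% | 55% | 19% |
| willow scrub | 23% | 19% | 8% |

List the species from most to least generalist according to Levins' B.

morphospecies II > morphospecies IV > morphospecies III

Convert percentages to proportions (divide by 100).
Σp_IIᵢ² = 0.20² + 0.22² + 0.10² + 0.25² + 0.23² = 0.0400 + 0.0484 + 0.0100 + 0.0625 + 0.0529 = 0.2138
B_II = 1 / 0.2138 = 4.6773
Σp_IIIᵢ² = 0.17² + 0.02² + 0.07² + 0.55² + 0.19² = 0.0289 + 0.0004 + 0.0049 + 0.3025 + 0.0361 = 0.3728
B_III = 1 / 0.3728 = 2.6824
Σp_IVᵢ² = 0.34² + 0.33² + 0.06² + 0.19² + 0.08² = 0.1156 + 0.1089 + 0.0036 + 0.0361 + 0.0064 = 0.2706
B_IV = 1 / 0.2706 = 3.6955
Ranking by B (broadest → narrowest): morphospecies II (4.68) > morphospecies IV (3.70) > morphospecies III (2.68)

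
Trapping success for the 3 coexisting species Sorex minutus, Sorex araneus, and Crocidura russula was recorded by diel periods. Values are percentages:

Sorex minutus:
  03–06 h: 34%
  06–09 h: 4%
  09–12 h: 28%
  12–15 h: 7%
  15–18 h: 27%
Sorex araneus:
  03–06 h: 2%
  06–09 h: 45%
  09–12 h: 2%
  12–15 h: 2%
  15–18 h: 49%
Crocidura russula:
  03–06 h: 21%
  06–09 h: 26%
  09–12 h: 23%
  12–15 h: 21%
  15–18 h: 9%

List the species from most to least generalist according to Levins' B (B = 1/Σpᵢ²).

Crocidura russula > Sorex minutus > Sorex araneus

Convert percentages to proportions (divide by 100).
Σp_minuᵢ² = 0.34² + 0.04² + 0.28² + 0.07² + 0.27² = 0.1156 + 0.0016 + 0.0784 + 0.0049 + 0.0729 = 0.2734
B_minu = 1 / 0.2734 = 3.6576
Σp_aranᵢ² = 0.02² + 0.45² + 0.02² + 0.02² + 0.49² = 0.0004 + 0.2025 + 0.0004 + 0.0004 + 0.2401 = 0.4438
B_aran = 1 / 0.4438 = 2.2533
Σp_russᵢ² = 0.21² + 0.26² + 0.23² + 0.21² + 0.09² = 0.0441 + 0.0676 + 0.0529 + 0.0441 + 0.0081 = 0.2168
B_russ = 1 / 0.2168 = 4.6125
Ranking by B (broadest → narrowest): Crocidura russula (4.61) > Sorex minutus (3.66) > Sorex araneus (2.25)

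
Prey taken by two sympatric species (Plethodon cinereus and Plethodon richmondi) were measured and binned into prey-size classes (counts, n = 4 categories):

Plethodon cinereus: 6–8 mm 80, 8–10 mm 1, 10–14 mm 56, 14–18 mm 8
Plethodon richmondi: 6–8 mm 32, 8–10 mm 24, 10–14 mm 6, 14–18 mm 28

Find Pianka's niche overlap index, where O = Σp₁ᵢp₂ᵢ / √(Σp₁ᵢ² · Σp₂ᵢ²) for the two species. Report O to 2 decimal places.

0.65

Proportions for Plethodon cinereus (n=145): 80/145=0.5517, 1/145=0.0069, 56/145=0.3862, 8/145=0.0552
Proportions for Plethodon richmondi (n=90): 32/90=0.3556, 24/90=0.2667, 6/90=0.0667, 28/90=0.3111
Σ p₁ᵢp₂ᵢ = 0.196185 + 0.001840 + 0.025760 + 0.017173 = 0.240958
Σp_1ᵢ² = 0.5517² + 0.0069² + 0.3862² + 0.0552² = 0.304373 + 0.000048 + 0.149150 + 0.003047 = 0.456618
Σp_2ᵢ² = 0.3556² + 0.2667² + 0.0667² + 0.3111² = 0.126451 + 0.071129 + 0.004449 + 0.096783 = 0.298812
O = 0.240958 / √(0.456618 × 0.298812) = 0.240958 / 0.3693818 = 0.6523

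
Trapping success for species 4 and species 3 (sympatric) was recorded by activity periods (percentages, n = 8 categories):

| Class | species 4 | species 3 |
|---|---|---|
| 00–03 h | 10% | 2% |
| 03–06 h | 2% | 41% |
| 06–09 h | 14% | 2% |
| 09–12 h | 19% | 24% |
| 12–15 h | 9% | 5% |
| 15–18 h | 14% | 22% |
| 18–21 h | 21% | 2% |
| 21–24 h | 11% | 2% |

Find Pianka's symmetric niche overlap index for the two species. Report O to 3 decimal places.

0.491

Convert percentages to proportions (divide by 100).
Σ p₁ᵢp₂ᵢ = 0.0020 + 0.0082 + 0.0028 + 0.0456 + 0.0045 + 0.0308 + 0.0042 + 0.0022 = 0.1003
Σp_1ᵢ² = 0.10² + 0.02² + 0.14² + 0.19² + 0.09² + 0.14² + 0.21² + 0.11² = 0.0100 + 0.0004 + 0.0196 + 0.0361 + 0.0081 + 0.0196 + 0.0441 + 0.0121 = 0.1500
Σp_2ᵢ² = 0.02² + 0.41² + 0.02² + 0.24² + 0.05² + 0.22² + 0.02² + 0.02² = 0.0004 + 0.1681 + 0.0004 + 0.0576 + 0.0025 + 0.0484 + 0.0004 + 0.0004 = 0.2782
O = 0.1003 / √(0.1500 × 0.2782) = 0.1003 / 0.204279 = 0.49100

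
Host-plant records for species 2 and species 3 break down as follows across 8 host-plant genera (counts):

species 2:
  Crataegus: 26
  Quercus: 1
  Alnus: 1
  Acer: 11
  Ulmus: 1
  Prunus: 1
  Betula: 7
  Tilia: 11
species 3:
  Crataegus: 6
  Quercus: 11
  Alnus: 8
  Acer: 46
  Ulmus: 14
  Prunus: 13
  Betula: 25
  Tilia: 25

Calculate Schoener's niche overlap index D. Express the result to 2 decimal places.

Proportions for species 2 (n=59): 26/59=0.4407, 1/59=0.0169, 1/59=0.0169, 11/59=0.1864, 1/59=0.0169, 1/59=0.0169, 7/59=0.1186, 11/59=0.1864
Proportions for species 3 (n=148): 6/148=0.0405, 11/148=0.0743, 8/148=0.0541, 46/148=0.3108, 14/148=0.0946, 13/148=0.0878, 25/148=0.1689, 25/148=0.1689
Σ|p₁ᵢ − p₂ᵢ| = 0.4002 + 0.0574 + 0.0372 + 0.1244 + 0.0777 + 0.0709 + 0.0503 + 0.0175 = 0.8356
D = 1 − ½ × 0.8356 = 1 − 0.41780 = 0.58220

0.58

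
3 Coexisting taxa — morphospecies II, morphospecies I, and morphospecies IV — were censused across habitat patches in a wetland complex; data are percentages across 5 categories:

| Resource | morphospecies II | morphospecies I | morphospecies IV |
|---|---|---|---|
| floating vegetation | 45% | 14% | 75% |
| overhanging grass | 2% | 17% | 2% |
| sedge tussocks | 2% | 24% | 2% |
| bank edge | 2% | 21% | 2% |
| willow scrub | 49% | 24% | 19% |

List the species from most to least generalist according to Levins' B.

Convert percentages to proportions (divide by 100).
Σp_IIᵢ² = 0.45² + 0.02² + 0.02² + 0.02² + 0.49² = 0.2025 + 0.0004 + 0.0004 + 0.0004 + 0.2401 = 0.4438
B_II = 1 / 0.4438 = 2.2533
Σp_Iᵢ² = 0.14² + 0.17² + 0.24² + 0.21² + 0.24² = 0.0196 + 0.0289 + 0.0576 + 0.0441 + 0.0576 = 0.2078
B_I = 1 / 0.2078 = 4.8123
Σp_IVᵢ² = 0.75² + 0.02² + 0.02² + 0.02² + 0.19² = 0.5625 + 0.0004 + 0.0004 + 0.0004 + 0.0361 = 0.5998
B_IV = 1 / 0.5998 = 1.6672
Ranking by B (broadest → narrowest): morphospecies I (4.81) > morphospecies II (2.25) > morphospecies IV (1.67)

morphospecies I > morphospecies II > morphospecies IV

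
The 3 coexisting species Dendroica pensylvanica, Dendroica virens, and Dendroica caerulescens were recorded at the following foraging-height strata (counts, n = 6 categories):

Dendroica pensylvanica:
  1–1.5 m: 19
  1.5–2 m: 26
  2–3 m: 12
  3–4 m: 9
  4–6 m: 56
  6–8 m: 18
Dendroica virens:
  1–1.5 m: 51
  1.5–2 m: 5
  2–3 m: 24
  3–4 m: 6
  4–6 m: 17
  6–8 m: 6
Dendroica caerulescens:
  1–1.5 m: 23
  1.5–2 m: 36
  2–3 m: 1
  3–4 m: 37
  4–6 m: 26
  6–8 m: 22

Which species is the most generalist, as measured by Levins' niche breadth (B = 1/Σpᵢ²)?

Dendroica caerulescens

Proportions for Dendroica pensylvanica (n=140): 19/140=0.1357, 26/140=0.1857, 12/140=0.0857, 9/140=0.0643, 56/140=0.4000, 18/140=0.1286
Proportions for Dendroica virens (n=109): 51/109=0.4679, 5/109=0.0459, 24/109=0.2202, 6/109=0.0550, 17/109=0.1560, 6/109=0.0550
Proportions for Dendroica caerulescens (n=145): 23/145=0.1586, 36/145=0.2483, 1/145=0.0069, 37/145=0.2552, 26/145=0.1793, 22/145=0.1517
Σp_pensᵢ² = 0.1357² + 0.1857² + 0.0857² + 0.0643² + 0.4000² + 0.1286² = 0.018414 + 0.034484 + 0.007344 + 0.004134 + 0.160000 + 0.016538 = 0.240914
B_pens = 1 / 0.240914 = 4.1509
Σp_vireᵢ² = 0.4679² + 0.0459² + 0.2202² + 0.0550² + 0.1560² + 0.0550² = 0.218930 + 0.002107 + 0.048488 + 0.003025 + 0.024336 + 0.003025 = 0.299911
B_vire = 1 / 0.299911 = 3.3343
Σp_caerᵢ² = 0.1586² + 0.2483² + 0.0069² + 0.2552² + 0.1793² + 0.1517² = 0.025154 + 0.061653 + 0.000048 + 0.065127 + 0.032148 + 0.023013 = 0.207143
B_caer = 1 / 0.207143 = 4.8276
Highest B → broadest niche (most generalist): Dendroica caerulescens (B = 4.83).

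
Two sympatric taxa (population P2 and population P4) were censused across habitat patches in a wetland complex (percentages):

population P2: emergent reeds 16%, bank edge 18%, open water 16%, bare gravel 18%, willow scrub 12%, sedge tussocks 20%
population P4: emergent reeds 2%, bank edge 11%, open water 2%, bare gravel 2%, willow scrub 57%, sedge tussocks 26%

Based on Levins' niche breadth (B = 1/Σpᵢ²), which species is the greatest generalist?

population P2

Convert percentages to proportions (divide by 100).
Σp_P2ᵢ² = 0.16² + 0.18² + 0.16² + 0.18² + 0.12² + 0.20² = 0.0256 + 0.0324 + 0.0256 + 0.0324 + 0.0144 + 0.0400 = 0.1704
B_P2 = 1 / 0.1704 = 5.8685
Σp_P4ᵢ² = 0.02² + 0.11² + 0.02² + 0.02² + 0.57² + 0.26² = 0.0004 + 0.0121 + 0.0004 + 0.0004 + 0.3249 + 0.0676 = 0.4058
B_P4 = 1 / 0.4058 = 2.4643
Highest B → broadest niche (most generalist): population P2 (B = 5.87).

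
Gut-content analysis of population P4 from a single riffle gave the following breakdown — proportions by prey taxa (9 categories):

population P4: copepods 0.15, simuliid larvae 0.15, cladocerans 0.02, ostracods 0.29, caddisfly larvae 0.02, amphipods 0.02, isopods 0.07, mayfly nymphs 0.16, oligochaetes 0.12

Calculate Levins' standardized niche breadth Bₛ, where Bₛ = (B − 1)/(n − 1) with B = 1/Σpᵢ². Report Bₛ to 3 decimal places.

0.588

Σpᵢ² = 0.15² + 0.15² + 0.02² + 0.29² + 0.02² + 0.02² + 0.07² + 0.16² + 0.12² = 0.0225 + 0.0225 + 0.0004 + 0.0841 + 0.0004 + 0.0004 + 0.0049 + 0.0256 + 0.0144 = 0.1752
B = 1 / 0.1752 = 5.70776
Bₛ = (B − 1)/(n − 1) = (5.70776 − 1)/(9 − 1) = 4.70776/8 = 0.58847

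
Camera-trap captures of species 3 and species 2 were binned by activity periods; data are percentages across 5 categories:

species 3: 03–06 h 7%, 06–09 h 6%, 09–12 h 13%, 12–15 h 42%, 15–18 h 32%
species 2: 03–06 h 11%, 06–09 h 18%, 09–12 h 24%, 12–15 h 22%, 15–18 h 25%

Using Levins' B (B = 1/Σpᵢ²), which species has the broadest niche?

Convert percentages to proportions (divide by 100).
Σp_3ᵢ² = 0.07² + 0.06² + 0.13² + 0.42² + 0.32² = 0.0049 + 0.0036 + 0.0169 + 0.1764 + 0.1024 = 0.3042
B_3 = 1 / 0.3042 = 3.2873
Σp_2ᵢ² = 0.11² + 0.18² + 0.24² + 0.22² + 0.25² = 0.0121 + 0.0324 + 0.0576 + 0.0484 + 0.0625 = 0.2130
B_2 = 1 / 0.2130 = 4.6948
Highest B → broadest niche (most generalist): species 2 (B = 4.69).

species 2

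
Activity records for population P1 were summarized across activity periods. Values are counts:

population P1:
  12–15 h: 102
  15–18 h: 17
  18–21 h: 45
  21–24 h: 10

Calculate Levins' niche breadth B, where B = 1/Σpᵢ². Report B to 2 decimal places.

Proportions for population P1 (n=174): 102/174=0.5862, 17/174=0.0977, 45/174=0.2586, 10/174=0.0575
Σpᵢ² = 0.5862² + 0.0977² + 0.2586² + 0.0575² = 0.343630 + 0.009545 + 0.066874 + 0.003306 = 0.423355
B = 1 / 0.423355 = 2.3621

2.36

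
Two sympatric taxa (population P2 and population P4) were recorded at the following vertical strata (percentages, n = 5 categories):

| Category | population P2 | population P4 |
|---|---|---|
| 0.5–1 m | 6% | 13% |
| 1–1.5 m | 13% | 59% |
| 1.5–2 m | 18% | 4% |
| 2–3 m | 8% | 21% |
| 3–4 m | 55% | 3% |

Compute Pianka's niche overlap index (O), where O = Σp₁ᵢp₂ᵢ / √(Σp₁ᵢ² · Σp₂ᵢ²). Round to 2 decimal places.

Convert percentages to proportions (divide by 100).
Σ p₁ᵢp₂ᵢ = 0.0078 + 0.0767 + 0.0072 + 0.0168 + 0.0165 = 0.1250
Σp_1ᵢ² = 0.06² + 0.13² + 0.18² + 0.08² + 0.55² = 0.0036 + 0.0169 + 0.0324 + 0.0064 + 0.3025 = 0.3618
Σp_2ᵢ² = 0.13² + 0.59² + 0.04² + 0.21² + 0.03² = 0.0169 + 0.3481 + 0.0016 + 0.0441 + 0.0009 = 0.4116
O = 0.1250 / √(0.3618 × 0.4116) = 0.1250 / 0.38590 = 0.3239

0.32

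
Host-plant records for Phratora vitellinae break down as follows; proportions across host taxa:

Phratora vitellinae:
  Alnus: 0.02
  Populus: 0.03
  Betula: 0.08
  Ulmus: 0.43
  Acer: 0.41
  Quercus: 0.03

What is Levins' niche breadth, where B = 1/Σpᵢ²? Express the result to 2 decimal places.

2.77

Σpᵢ² = 0.02² + 0.03² + 0.08² + 0.43² + 0.41² + 0.03² = 0.0004 + 0.0009 + 0.0064 + 0.1849 + 0.1681 + 0.0009 = 0.3616
B = 1 / 0.3616 = 2.7655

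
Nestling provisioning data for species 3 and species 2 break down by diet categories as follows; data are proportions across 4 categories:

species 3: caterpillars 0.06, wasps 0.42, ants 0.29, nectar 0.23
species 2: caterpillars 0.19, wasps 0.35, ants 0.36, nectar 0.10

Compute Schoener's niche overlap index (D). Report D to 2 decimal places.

0.80

Σ|p₁ᵢ − p₂ᵢ| = 0.13 + 0.07 + 0.07 + 0.13 = 0.40
D = 1 − ½ × 0.40 = 1 − 0.200 = 0.8000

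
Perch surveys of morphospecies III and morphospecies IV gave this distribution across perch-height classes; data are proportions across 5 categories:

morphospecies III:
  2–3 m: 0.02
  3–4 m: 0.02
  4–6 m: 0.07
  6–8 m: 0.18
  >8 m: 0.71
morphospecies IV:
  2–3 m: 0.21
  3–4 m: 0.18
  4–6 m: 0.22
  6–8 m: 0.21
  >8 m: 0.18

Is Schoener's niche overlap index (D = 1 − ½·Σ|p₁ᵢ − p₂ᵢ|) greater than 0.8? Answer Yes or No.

Σ|p₁ᵢ − p₂ᵢ| = 0.19 + 0.16 + 0.15 + 0.03 + 0.53 = 1.06
D = 1 − ½ × 1.06 = 1 − 0.530 = 0.4700
D = 0.4700 < 0.8 → No.

No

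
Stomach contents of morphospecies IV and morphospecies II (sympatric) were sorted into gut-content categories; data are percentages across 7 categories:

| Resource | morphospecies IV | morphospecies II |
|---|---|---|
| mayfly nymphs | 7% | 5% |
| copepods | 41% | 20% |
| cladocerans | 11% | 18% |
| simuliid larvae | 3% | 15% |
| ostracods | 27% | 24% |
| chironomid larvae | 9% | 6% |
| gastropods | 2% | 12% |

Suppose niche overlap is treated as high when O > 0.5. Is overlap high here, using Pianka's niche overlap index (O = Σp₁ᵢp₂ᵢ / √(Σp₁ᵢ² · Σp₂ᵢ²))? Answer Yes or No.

Yes

Convert percentages to proportions (divide by 100).
Σ p₁ᵢp₂ᵢ = 0.0035 + 0.0820 + 0.0198 + 0.0045 + 0.0648 + 0.0054 + 0.0024 = 0.1824
Σp_1ᵢ² = 0.07² + 0.41² + 0.11² + 0.03² + 0.27² + 0.09² + 0.02² = 0.0049 + 0.1681 + 0.0121 + 0.0009 + 0.0729 + 0.0081 + 0.0004 = 0.2674
Σp_2ᵢ² = 0.05² + 0.20² + 0.18² + 0.15² + 0.24² + 0.06² + 0.12² = 0.0025 + 0.0400 + 0.0324 + 0.0225 + 0.0576 + 0.0036 + 0.0144 = 0.1730
O = 0.1824 / √(0.2674 × 0.1730) = 0.1824 / 0.21508 = 0.8481
O = 0.8481 > 0.5 → Yes.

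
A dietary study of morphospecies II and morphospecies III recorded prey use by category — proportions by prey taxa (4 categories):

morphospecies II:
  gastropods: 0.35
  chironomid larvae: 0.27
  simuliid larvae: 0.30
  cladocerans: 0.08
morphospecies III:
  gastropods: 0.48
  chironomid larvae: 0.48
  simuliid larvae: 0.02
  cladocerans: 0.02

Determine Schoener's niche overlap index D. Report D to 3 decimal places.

Σ|p₁ᵢ − p₂ᵢ| = 0.13 + 0.21 + 0.28 + 0.06 = 0.68
D = 1 − ½ × 0.68 = 1 − 0.340 = 0.66000

0.660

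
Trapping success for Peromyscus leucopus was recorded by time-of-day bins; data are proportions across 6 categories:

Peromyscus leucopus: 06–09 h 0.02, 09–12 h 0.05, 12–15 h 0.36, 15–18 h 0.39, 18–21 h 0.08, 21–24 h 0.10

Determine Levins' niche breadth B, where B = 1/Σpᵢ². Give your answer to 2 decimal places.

Σpᵢ² = 0.02² + 0.05² + 0.36² + 0.39² + 0.08² + 0.10² = 0.0004 + 0.0025 + 0.1296 + 0.1521 + 0.0064 + 0.0100 = 0.3010
B = 1 / 0.3010 = 3.3223

3.32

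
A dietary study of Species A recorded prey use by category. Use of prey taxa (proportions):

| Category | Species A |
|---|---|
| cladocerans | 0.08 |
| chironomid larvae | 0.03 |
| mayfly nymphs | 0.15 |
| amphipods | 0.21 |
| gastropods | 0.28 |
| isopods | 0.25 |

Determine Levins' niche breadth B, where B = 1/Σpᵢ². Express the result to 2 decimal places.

Σpᵢ² = 0.08² + 0.03² + 0.15² + 0.21² + 0.28² + 0.25² = 0.0064 + 0.0009 + 0.0225 + 0.0441 + 0.0784 + 0.0625 = 0.2148
B = 1 / 0.2148 = 4.6555

4.66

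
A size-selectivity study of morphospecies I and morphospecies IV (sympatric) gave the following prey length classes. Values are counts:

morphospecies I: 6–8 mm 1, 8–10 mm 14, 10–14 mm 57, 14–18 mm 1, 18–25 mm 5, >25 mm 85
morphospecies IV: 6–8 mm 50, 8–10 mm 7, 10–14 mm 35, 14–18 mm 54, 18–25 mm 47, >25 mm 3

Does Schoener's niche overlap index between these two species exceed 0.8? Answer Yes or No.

No

Proportions for morphospecies I (n=163): 1/163=0.0061, 14/163=0.0859, 57/163=0.3497, 1/163=0.0061, 5/163=0.0307, 85/163=0.5215
Proportions for morphospecies IV (n=196): 50/196=0.2551, 7/196=0.0357, 35/196=0.1786, 54/196=0.2755, 47/196=0.2398, 3/196=0.0153
Σ|p₁ᵢ − p₂ᵢ| = 0.2490 + 0.0502 + 0.1711 + 0.2694 + 0.2091 + 0.5062 = 1.4550
D = 1 − ½ × 1.4550 = 1 − 0.72750 = 0.27250
D = 0.27250 < 0.8 → No.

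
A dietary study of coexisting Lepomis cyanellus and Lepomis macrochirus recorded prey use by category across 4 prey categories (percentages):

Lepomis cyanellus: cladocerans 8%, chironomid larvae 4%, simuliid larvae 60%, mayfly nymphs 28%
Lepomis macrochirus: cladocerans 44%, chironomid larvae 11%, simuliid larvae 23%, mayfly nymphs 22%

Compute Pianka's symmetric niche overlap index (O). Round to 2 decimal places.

Convert percentages to proportions (divide by 100).
Σ p₁ᵢp₂ᵢ = 0.0352 + 0.0044 + 0.1380 + 0.0616 = 0.2392
Σp_1ᵢ² = 0.08² + 0.04² + 0.60² + 0.28² = 0.0064 + 0.0016 + 0.3600 + 0.0784 = 0.4464
Σp_2ᵢ² = 0.44² + 0.11² + 0.23² + 0.22² = 0.1936 + 0.0121 + 0.0529 + 0.0484 = 0.3070
O = 0.2392 / √(0.4464 × 0.3070) = 0.2392 / 0.37020 = 0.6461

0.65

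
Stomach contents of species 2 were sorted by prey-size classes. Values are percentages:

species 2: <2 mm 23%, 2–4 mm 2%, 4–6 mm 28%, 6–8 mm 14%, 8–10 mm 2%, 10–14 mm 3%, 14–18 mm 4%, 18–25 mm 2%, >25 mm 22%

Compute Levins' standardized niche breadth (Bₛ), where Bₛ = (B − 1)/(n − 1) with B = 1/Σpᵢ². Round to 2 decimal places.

Convert percentages to proportions (divide by 100).
Σpᵢ² = 0.23² + 0.02² + 0.28² + 0.14² + 0.02² + 0.03² + 0.04² + 0.02² + 0.22² = 0.0529 + 0.0004 + 0.0784 + 0.0196 + 0.0004 + 0.0009 + 0.0016 + 0.0004 + 0.0484 = 0.2030
B = 1 / 0.2030 = 4.9261
Bₛ = (B − 1)/(n − 1) = (4.9261 − 1)/(9 − 1) = 3.9261/8 = 0.4908

0.49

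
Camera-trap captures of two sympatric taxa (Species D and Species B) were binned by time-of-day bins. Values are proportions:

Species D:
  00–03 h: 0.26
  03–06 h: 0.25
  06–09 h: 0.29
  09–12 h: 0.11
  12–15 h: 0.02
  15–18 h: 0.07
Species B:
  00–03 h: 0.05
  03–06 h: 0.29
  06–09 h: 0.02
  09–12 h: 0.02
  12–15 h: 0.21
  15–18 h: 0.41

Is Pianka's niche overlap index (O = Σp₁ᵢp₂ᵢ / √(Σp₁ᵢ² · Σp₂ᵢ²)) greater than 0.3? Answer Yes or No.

Σ p₁ᵢp₂ᵢ = 0.0130 + 0.0725 + 0.0058 + 0.0022 + 0.0042 + 0.0287 = 0.1264
Σp_1ᵢ² = 0.26² + 0.25² + 0.29² + 0.11² + 0.02² + 0.07² = 0.0676 + 0.0625 + 0.0841 + 0.0121 + 0.0004 + 0.0049 = 0.2316
Σp_2ᵢ² = 0.05² + 0.29² + 0.02² + 0.02² + 0.21² + 0.41² = 0.0025 + 0.0841 + 0.0004 + 0.0004 + 0.0441 + 0.1681 = 0.2996
O = 0.1264 / √(0.2316 × 0.2996) = 0.1264 / 0.26341 = 0.4799
O = 0.4799 > 0.3 → Yes.

Yes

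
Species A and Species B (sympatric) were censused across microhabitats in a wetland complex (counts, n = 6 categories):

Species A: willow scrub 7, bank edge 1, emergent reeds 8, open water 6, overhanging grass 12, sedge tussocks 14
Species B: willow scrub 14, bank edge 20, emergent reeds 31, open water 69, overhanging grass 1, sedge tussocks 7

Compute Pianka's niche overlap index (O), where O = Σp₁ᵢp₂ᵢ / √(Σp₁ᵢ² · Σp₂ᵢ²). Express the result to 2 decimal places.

Proportions for Species A (n=48): 7/48=0.1458, 1/48=0.0208, 8/48=0.1667, 6/48=0.1250, 12/48=0.2500, 14/48=0.2917
Proportions for Species B (n=142): 14/142=0.0986, 20/142=0.1408, 31/142=0.2183, 69/142=0.4859, 1/142=0.0070, 7/142=0.0493
Σ p₁ᵢp₂ᵢ = 0.014376 + 0.002929 + 0.036391 + 0.060738 + 0.001750 + 0.014381 = 0.130565
Σp_1ᵢ² = 0.1458² + 0.0208² + 0.1667² + 0.1250² + 0.2500² + 0.2917² = 0.021258 + 0.000433 + 0.027789 + 0.015625 + 0.062500 + 0.085089 = 0.212694
Σp_2ᵢ² = 0.0986² + 0.1408² + 0.2183² + 0.4859² + 0.0070² + 0.0493² = 0.009722 + 0.019825 + 0.047655 + 0.236099 + 0.000049 + 0.002430 = 0.315780
O = 0.130565 / √(0.212694 × 0.315780) = 0.130565 / 0.2591612 = 0.5038

0.50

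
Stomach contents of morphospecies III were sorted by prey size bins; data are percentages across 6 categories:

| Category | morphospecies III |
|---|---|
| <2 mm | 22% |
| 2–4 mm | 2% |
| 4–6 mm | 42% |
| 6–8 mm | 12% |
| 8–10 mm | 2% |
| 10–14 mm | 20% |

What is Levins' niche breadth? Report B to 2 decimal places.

3.57

Convert percentages to proportions (divide by 100).
Σpᵢ² = 0.22² + 0.02² + 0.42² + 0.12² + 0.02² + 0.20² = 0.0484 + 0.0004 + 0.1764 + 0.0144 + 0.0004 + 0.0400 = 0.2800
B = 1 / 0.2800 = 3.5714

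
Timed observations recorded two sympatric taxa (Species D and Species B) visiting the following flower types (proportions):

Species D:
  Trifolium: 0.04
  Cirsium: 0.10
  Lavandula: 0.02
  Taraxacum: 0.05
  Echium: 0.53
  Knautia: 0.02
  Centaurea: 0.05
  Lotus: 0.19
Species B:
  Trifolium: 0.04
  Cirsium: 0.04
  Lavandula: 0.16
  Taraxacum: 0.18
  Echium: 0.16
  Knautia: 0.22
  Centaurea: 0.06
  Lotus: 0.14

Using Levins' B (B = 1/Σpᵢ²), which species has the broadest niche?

Σp_Dᵢ² = 0.04² + 0.10² + 0.02² + 0.05² + 0.53² + 0.02² + 0.05² + 0.19² = 0.0016 + 0.0100 + 0.0004 + 0.0025 + 0.2809 + 0.0004 + 0.0025 + 0.0361 = 0.3344
B_D = 1 / 0.3344 = 2.9904
Σp_Bᵢ² = 0.04² + 0.04² + 0.16² + 0.18² + 0.16² + 0.22² + 0.06² + 0.14² = 0.0016 + 0.0016 + 0.0256 + 0.0324 + 0.0256 + 0.0484 + 0.0036 + 0.0196 = 0.1584
B_B = 1 / 0.1584 = 6.3131
Highest B → broadest niche (most generalist): Species B (B = 6.31).

Species B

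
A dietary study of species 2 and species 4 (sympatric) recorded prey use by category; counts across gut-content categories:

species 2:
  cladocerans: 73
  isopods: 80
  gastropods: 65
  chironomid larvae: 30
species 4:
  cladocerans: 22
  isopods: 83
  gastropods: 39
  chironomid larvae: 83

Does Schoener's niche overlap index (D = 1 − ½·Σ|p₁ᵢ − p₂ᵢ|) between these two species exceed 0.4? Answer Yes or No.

Proportions for species 2 (n=248): 73/248=0.2944, 80/248=0.3226, 65/248=0.2621, 30/248=0.1210
Proportions for species 4 (n=227): 22/227=0.0969, 83/227=0.3656, 39/227=0.1718, 83/227=0.3656
Σ|p₁ᵢ − p₂ᵢ| = 0.1975 + 0.0430 + 0.0903 + 0.2446 = 0.5754
D = 1 − ½ × 0.5754 = 1 − 0.28770 = 0.71230
D = 0.71230 > 0.4 → Yes.

Yes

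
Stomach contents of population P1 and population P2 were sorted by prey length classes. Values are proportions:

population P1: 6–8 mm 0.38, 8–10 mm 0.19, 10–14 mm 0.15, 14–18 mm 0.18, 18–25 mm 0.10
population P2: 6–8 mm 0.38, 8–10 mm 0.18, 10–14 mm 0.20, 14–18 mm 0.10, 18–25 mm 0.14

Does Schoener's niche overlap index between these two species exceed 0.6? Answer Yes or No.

Σ|p₁ᵢ − p₂ᵢ| = 0.00 + 0.01 + 0.05 + 0.08 + 0.04 = 0.18
D = 1 − ½ × 0.18 = 1 − 0.090 = 0.9100
D = 0.9100 > 0.6 → Yes.

Yes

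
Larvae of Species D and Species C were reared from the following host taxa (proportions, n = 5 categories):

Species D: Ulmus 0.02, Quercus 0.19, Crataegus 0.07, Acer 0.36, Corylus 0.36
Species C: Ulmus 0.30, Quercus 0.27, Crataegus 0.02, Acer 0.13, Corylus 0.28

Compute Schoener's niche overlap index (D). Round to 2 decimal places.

Σ|p₁ᵢ − p₂ᵢ| = 0.28 + 0.08 + 0.05 + 0.23 + 0.08 = 0.72
D = 1 − ½ × 0.72 = 1 − 0.360 = 0.6400

0.64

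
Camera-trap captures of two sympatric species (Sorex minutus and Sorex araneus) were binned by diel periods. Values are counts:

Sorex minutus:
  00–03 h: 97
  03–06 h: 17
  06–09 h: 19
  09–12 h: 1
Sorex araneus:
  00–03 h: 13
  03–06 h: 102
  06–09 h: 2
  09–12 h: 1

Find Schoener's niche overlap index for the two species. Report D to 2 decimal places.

Proportions for Sorex minutus (n=134): 97/134=0.7239, 17/134=0.1269, 19/134=0.1418, 1/134=0.0075
Proportions for Sorex araneus (n=118): 13/118=0.1102, 102/118=0.8644, 2/118=0.0169, 1/118=0.0085
Σ|p₁ᵢ − p₂ᵢ| = 0.6137 + 0.7375 + 0.1249 + 0.0010 = 1.4771
D = 1 − ½ × 1.4771 = 1 − 0.73855 = 0.26145

0.26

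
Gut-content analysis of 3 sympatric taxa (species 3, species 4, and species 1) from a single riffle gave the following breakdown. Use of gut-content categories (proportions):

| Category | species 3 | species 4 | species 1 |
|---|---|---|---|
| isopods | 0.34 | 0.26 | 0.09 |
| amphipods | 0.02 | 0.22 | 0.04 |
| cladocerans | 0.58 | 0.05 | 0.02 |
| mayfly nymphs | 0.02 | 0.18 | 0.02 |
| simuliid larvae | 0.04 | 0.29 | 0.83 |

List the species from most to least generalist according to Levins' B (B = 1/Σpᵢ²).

Σp_3ᵢ² = 0.34² + 0.02² + 0.58² + 0.02² + 0.04² = 0.1156 + 0.0004 + 0.3364 + 0.0004 + 0.0016 = 0.4544
B_3 = 1 / 0.4544 = 2.2007
Σp_4ᵢ² = 0.26² + 0.22² + 0.05² + 0.18² + 0.29² = 0.0676 + 0.0484 + 0.0025 + 0.0324 + 0.0841 = 0.2350
B_4 = 1 / 0.2350 = 4.2553
Σp_1ᵢ² = 0.09² + 0.04² + 0.02² + 0.02² + 0.83² = 0.0081 + 0.0016 + 0.0004 + 0.0004 + 0.6889 = 0.6994
B_1 = 1 / 0.6994 = 1.4298
Ranking by B (broadest → narrowest): species 4 (4.26) > species 3 (2.20) > species 1 (1.43)

species 4 > species 3 > species 1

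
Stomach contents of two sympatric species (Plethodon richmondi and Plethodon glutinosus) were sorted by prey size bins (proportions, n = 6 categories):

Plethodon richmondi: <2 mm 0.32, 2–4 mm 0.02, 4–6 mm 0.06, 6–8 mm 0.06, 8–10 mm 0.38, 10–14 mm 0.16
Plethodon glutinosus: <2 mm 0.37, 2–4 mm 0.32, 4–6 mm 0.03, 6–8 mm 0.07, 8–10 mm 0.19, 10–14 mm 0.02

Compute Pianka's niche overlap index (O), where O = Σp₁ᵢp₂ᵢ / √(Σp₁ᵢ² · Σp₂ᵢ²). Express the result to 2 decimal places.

0.73

Σ p₁ᵢp₂ᵢ = 0.1184 + 0.0064 + 0.0018 + 0.0042 + 0.0722 + 0.0032 = 0.2062
Σp_1ᵢ² = 0.32² + 0.02² + 0.06² + 0.06² + 0.38² + 0.16² = 0.1024 + 0.0004 + 0.0036 + 0.0036 + 0.1444 + 0.0256 = 0.2800
Σp_2ᵢ² = 0.37² + 0.32² + 0.03² + 0.07² + 0.19² + 0.02² = 0.1369 + 0.1024 + 0.0009 + 0.0049 + 0.0361 + 0.0004 = 0.2816
O = 0.2062 / √(0.2800 × 0.2816) = 0.2062 / 0.28080 = 0.7343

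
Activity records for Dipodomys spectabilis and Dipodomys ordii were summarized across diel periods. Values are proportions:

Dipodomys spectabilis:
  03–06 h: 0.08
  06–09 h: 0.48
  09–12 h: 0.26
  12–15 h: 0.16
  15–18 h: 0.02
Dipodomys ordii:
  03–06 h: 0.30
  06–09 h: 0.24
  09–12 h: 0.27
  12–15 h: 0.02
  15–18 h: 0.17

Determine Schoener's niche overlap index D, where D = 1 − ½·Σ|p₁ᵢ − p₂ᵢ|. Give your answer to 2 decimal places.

Σ|p₁ᵢ − p₂ᵢ| = 0.22 + 0.24 + 0.01 + 0.14 + 0.15 = 0.76
D = 1 − ½ × 0.76 = 1 − 0.380 = 0.6200

0.62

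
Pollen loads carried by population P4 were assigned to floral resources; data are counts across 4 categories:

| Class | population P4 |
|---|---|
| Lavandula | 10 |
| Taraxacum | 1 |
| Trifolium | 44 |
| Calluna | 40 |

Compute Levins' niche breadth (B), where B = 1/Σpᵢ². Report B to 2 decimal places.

Proportions for population P4 (n=95): 10/95=0.1053, 1/95=0.0105, 44/95=0.4632, 40/95=0.4211
Σpᵢ² = 0.1053² + 0.0105² + 0.4632² + 0.4211² = 0.011088 + 0.000110 + 0.214554 + 0.177325 = 0.403077
B = 1 / 0.403077 = 2.4809

2.48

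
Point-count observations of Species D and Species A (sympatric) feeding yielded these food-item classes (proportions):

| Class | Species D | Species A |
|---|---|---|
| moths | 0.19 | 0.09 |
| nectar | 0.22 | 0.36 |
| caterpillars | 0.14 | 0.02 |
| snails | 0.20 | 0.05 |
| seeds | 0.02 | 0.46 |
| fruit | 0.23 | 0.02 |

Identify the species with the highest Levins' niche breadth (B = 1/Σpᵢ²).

Σp_Dᵢ² = 0.19² + 0.22² + 0.14² + 0.20² + 0.02² + 0.23² = 0.0361 + 0.0484 + 0.0196 + 0.0400 + 0.0004 + 0.0529 = 0.1974
B_D = 1 / 0.1974 = 5.0659
Σp_Aᵢ² = 0.09² + 0.36² + 0.02² + 0.05² + 0.46² + 0.02² = 0.0081 + 0.1296 + 0.0004 + 0.0025 + 0.2116 + 0.0004 = 0.3526
B_A = 1 / 0.3526 = 2.8361
Highest B → broadest niche (most generalist): Species D (B = 5.07).

Species D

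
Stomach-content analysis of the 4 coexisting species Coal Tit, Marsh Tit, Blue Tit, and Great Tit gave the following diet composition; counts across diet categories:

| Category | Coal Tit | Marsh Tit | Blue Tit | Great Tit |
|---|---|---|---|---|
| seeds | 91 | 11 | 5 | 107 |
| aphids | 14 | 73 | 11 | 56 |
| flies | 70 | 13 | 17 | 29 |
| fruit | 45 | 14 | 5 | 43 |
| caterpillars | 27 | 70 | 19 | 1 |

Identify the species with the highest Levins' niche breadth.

Blue Tit

Proportions for Coal Tit (n=247): 91/247=0.3684, 14/247=0.0567, 70/247=0.2834, 45/247=0.1822, 27/247=0.1093
Proportions for Marsh Tit (n=181): 11/181=0.0608, 73/181=0.4033, 13/181=0.0718, 14/181=0.0773, 70/181=0.3867
Proportions for Blue Tit (n=57): 5/57=0.0877, 11/57=0.1930, 17/57=0.2982, 5/57=0.0877, 19/57=0.3333
Proportions for Great Tit (n=236): 107/236=0.4534, 56/236=0.2373, 29/236=0.1229, 43/236=0.1822, 1/236=0.0042
Σp_Coalᵢ² = 0.3684² + 0.0567² + 0.2834² + 0.1822² + 0.1093² = 0.135719 + 0.003215 + 0.080316 + 0.033197 + 0.011946 = 0.264393
B_Coal = 1 / 0.264393 = 3.7822
Σp_Marsᵢ² = 0.0608² + 0.4033² + 0.0718² + 0.0773² + 0.3867² = 0.003697 + 0.162651 + 0.005155 + 0.005975 + 0.149537 = 0.327015
B_Mars = 1 / 0.327015 = 3.0580
Σp_Blueᵢ² = 0.0877² + 0.1930² + 0.2982² + 0.0877² + 0.3333² = 0.007691 + 0.037249 + 0.088923 + 0.007691 + 0.111089 = 0.252643
B_Blue = 1 / 0.252643 = 3.9582
Σp_Greaᵢ² = 0.4534² + 0.2373² + 0.1229² + 0.1822² + 0.0042² = 0.205572 + 0.056311 + 0.015104 + 0.033197 + 0.000018 = 0.310202
B_Grea = 1 / 0.310202 = 3.2237
Highest B → broadest niche (most generalist): Blue Tit (B = 3.96).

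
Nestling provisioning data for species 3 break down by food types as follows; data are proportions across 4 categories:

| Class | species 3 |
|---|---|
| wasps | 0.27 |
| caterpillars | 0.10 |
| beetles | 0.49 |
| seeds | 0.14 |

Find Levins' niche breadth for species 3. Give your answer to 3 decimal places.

Σpᵢ² = 0.27² + 0.10² + 0.49² + 0.14² = 0.0729 + 0.0100 + 0.2401 + 0.0196 = 0.3426
B = 1 / 0.3426 = 2.91886

2.919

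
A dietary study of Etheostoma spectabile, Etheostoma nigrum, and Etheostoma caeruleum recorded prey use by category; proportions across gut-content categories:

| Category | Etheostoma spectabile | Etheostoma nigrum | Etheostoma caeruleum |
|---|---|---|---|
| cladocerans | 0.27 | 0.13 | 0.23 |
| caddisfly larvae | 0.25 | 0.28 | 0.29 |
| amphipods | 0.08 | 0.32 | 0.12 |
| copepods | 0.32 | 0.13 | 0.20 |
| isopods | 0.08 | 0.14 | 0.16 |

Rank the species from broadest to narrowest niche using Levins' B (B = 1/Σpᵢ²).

Σp_specᵢ² = 0.27² + 0.25² + 0.08² + 0.32² + 0.08² = 0.0729 + 0.0625 + 0.0064 + 0.1024 + 0.0064 = 0.2506
B_spec = 1 / 0.2506 = 3.9904
Σp_nigrᵢ² = 0.13² + 0.28² + 0.32² + 0.13² + 0.14² = 0.0169 + 0.0784 + 0.1024 + 0.0169 + 0.0196 = 0.2342
B_nigr = 1 / 0.2342 = 4.2699
Σp_caerᵢ² = 0.23² + 0.29² + 0.12² + 0.20² + 0.16² = 0.0529 + 0.0841 + 0.0144 + 0.0400 + 0.0256 = 0.2170
B_caer = 1 / 0.2170 = 4.6083
Ranking by B (broadest → narrowest): Etheostoma caeruleum (4.61) > Etheostoma nigrum (4.27) > Etheostoma spectabile (3.99)

Etheostoma caeruleum > Etheostoma nigrum > Etheostoma spectabile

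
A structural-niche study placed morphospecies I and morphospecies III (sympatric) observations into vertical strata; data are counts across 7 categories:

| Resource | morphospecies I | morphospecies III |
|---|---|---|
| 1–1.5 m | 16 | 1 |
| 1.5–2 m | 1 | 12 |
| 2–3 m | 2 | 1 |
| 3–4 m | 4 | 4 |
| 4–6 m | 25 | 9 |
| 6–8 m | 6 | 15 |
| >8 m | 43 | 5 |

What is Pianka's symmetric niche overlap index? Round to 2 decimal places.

0.49

Proportions for morphospecies I (n=97): 16/97=0.1649, 1/97=0.0103, 2/97=0.0206, 4/97=0.0412, 25/97=0.2577, 6/97=0.0619, 43/97=0.4433
Proportions for morphospecies III (n=47): 1/47=0.0213, 12/47=0.2553, 1/47=0.0213, 4/47=0.0851, 9/47=0.1915, 15/47=0.3191, 5/47=0.1064
Σ p₁ᵢp₂ᵢ = 0.003512 + 0.002630 + 0.000439 + 0.003506 + 0.049350 + 0.019752 + 0.047167 = 0.126356
Σp_1ᵢ² = 0.1649² + 0.0103² + 0.0206² + 0.0412² + 0.2577² + 0.0619² + 0.4433² = 0.027192 + 0.000106 + 0.000424 + 0.001697 + 0.066409 + 0.003832 + 0.196515 = 0.296175
Σp_2ᵢ² = 0.0213² + 0.2553² + 0.0213² + 0.0851² + 0.1915² + 0.3191² + 0.1064² = 0.000454 + 0.065178 + 0.000454 + 0.007242 + 0.036672 + 0.101825 + 0.011321 = 0.223146
O = 0.126356 / √(0.296175 × 0.223146) = 0.126356 / 0.2570803 = 0.4915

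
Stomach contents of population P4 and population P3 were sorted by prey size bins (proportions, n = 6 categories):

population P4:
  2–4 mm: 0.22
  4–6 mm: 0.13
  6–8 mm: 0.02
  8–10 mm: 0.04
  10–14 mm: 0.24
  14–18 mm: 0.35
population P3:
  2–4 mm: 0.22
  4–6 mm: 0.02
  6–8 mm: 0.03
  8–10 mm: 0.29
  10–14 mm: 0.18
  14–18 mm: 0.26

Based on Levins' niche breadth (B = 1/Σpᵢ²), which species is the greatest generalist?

Σp_P4ᵢ² = 0.22² + 0.13² + 0.02² + 0.04² + 0.24² + 0.35² = 0.0484 + 0.0169 + 0.0004 + 0.0016 + 0.0576 + 0.1225 = 0.2474
B_P4 = 1 / 0.2474 = 4.0420
Σp_P3ᵢ² = 0.22² + 0.02² + 0.03² + 0.29² + 0.18² + 0.26² = 0.0484 + 0.0004 + 0.0009 + 0.0841 + 0.0324 + 0.0676 = 0.2338
B_P3 = 1 / 0.2338 = 4.2772
Highest B → broadest niche (most generalist): population P3 (B = 4.28).

population P3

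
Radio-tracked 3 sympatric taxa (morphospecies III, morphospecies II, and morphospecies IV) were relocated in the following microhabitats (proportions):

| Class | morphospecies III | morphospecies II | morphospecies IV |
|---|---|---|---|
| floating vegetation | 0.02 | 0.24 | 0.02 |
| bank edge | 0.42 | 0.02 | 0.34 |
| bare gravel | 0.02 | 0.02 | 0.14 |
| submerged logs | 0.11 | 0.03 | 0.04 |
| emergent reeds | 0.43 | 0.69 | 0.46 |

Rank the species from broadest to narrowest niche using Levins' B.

morphospecies IV > morphospecies III > morphospecies II

Σp_IIIᵢ² = 0.02² + 0.42² + 0.02² + 0.11² + 0.43² = 0.0004 + 0.1764 + 0.0004 + 0.0121 + 0.1849 = 0.3742
B_III = 1 / 0.3742 = 2.6724
Σp_IIᵢ² = 0.24² + 0.02² + 0.02² + 0.03² + 0.69² = 0.0576 + 0.0004 + 0.0004 + 0.0009 + 0.4761 = 0.5354
B_II = 1 / 0.5354 = 1.8678
Σp_IVᵢ² = 0.02² + 0.34² + 0.14² + 0.04² + 0.46² = 0.0004 + 0.1156 + 0.0196 + 0.0016 + 0.2116 = 0.3488
B_IV = 1 / 0.3488 = 2.8670
Ranking by B (broadest → narrowest): morphospecies IV (2.87) > morphospecies III (2.67) > morphospecies II (1.87)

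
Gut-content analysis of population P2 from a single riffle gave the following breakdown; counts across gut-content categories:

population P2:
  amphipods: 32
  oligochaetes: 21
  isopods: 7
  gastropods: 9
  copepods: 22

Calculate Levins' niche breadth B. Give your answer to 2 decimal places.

3.98

Proportions for population P2 (n=91): 32/91=0.3516, 21/91=0.2308, 7/91=0.0769, 9/91=0.0989, 22/91=0.2418
Σpᵢ² = 0.3516² + 0.2308² + 0.0769² + 0.0989² + 0.2418² = 0.123623 + 0.053269 + 0.005914 + 0.009781 + 0.058467 = 0.251054
B = 1 / 0.251054 = 3.9832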